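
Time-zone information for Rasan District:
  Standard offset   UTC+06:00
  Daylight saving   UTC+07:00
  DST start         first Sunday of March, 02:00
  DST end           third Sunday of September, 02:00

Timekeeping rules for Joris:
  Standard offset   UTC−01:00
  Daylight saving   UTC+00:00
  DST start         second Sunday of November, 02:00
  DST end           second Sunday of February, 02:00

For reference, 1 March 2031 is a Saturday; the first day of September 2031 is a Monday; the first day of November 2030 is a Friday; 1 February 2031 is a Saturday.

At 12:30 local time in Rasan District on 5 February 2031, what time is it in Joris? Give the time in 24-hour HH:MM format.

06:30

1 March 2031 is a Saturday, so the first Sunday is March 2.
1 September 2031 is a Monday, so the first Sunday is September 7 and the third is September 21.
Daylight saving runs 2 March – 21 September; 5 February 2031 is outside that window, so Rasan District is on standard time at UTC+06:00.
12:30 Rasan District − 6h = 06:30 UTC.
1 November 2030 is a Friday, so the first Sunday is November 3 and the second is November 10.
1 February 2031 is a Saturday, so the first Sunday is February 2 and the second is February 9.
At the standard offset (UTC−01:00), 06:30 UTC − 1h = 05:30 Joris standard time.
Daylight saving runs 10 November 2030 – 9 February 2031; the standard-time date in Joris, 5 February 2031, is inside that window, so Joris is at UTC+00:00.
06:30 UTC + 0h = 06:30 Joris.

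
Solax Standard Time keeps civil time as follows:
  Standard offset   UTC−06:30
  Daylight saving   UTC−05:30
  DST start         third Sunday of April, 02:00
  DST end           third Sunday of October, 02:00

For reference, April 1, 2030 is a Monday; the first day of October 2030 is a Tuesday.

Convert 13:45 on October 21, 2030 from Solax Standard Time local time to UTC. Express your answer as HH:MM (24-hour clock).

20:15

1 April 2030 is a Monday, so the first Sunday is April 7 and the third is April 21.
1 October 2030 is a Tuesday, so the first Sunday is October 6 and the third is October 20.
October 21, 2030 is outside the daylight-saving period (21 April – 20 October), so Solax Standard Time is on standard time, UTC−06:30.
13:45 local + 6h30m = 20:15 UTC.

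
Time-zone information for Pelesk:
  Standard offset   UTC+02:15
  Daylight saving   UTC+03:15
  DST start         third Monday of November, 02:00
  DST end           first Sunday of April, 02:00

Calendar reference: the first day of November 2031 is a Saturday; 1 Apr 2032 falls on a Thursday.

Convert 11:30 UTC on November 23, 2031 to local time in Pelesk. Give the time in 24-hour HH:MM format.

1 November 2031 is a Saturday, so the first Monday is November 3 and the third is November 17.
1 April 2032 is a Thursday, so the first Sunday is April 4.
At the standard offset (UTC+02:15), 11:30 UTC + 2h15m = 13:45 Pelesk standard time.
Daylight saving runs 17 November 2031 – 4 April 2032; the standard-time date in Pelesk, November 23, 2031, is inside that window, so Pelesk is at UTC+03:15.
11:30 UTC + 3h15m = 14:45 local.

14:45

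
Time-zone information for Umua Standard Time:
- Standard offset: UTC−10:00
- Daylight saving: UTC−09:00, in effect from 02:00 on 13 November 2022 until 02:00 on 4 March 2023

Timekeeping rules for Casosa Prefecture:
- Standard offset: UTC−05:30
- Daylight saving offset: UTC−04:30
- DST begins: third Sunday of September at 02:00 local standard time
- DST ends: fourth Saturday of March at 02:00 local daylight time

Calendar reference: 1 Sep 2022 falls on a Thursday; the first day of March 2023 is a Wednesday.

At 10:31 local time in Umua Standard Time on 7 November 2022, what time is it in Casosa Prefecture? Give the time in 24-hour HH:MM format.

7 November 2022 is outside the daylight-saving period (13 November 2022 – 4 March 2023), so Umua Standard Time is on standard time, UTC−10:00.
10:31 Umua Standard Time + 10h = 20:31 UTC.
1 September 2022 is a Thursday, so the first Sunday is September 4 and the third is September 18.
1 March 2023 is a Wednesday, so the first Saturday is March 4 and the fourth is March 25.
At the standard offset (UTC−05:30), 20:31 UTC − 5h30m = 15:01 Casosa Prefecture standard time.
Daylight saving runs 18 September 2022 – 25 March 2023; the standard-time date in Casosa Prefecture, 7 November 2022, is inside that window, so Casosa Prefecture is at UTC−04:30.
20:31 UTC − 4h30m = 16:01 Casosa Prefecture.

16:01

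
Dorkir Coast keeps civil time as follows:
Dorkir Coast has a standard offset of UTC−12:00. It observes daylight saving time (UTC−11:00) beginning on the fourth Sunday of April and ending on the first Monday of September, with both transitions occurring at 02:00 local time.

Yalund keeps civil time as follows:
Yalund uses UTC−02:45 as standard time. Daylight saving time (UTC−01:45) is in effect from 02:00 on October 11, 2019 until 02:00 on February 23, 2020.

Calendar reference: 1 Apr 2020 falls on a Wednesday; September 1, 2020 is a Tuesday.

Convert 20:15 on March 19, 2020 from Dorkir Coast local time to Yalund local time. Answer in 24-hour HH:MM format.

1 April 2020 is a Wednesday, so the first Sunday is April 5 and the fourth is April 26.
1 September 2020 is a Tuesday, so the first Monday is September 7.
March 19, 2020 does not fall between 26 April and 7 September, so daylight saving is not in effect and Dorkir Coast is at UTC−12:00.
20:15 Dorkir Coast + 12h = 08:15 UTC (rolling into the next day, 20 March 2020).
At the standard offset (UTC−02:45), 08:15 UTC − 2h45m = 05:30 Yalund standard time.
The standard-time date in Yalund, March 20, 2020, is outside the daylight-saving period (11 October 2019 – 23 February 2020), so Yalund is on standard time, UTC−02:45.
08:15 UTC − 2h45m = 05:30 Yalund.

05:30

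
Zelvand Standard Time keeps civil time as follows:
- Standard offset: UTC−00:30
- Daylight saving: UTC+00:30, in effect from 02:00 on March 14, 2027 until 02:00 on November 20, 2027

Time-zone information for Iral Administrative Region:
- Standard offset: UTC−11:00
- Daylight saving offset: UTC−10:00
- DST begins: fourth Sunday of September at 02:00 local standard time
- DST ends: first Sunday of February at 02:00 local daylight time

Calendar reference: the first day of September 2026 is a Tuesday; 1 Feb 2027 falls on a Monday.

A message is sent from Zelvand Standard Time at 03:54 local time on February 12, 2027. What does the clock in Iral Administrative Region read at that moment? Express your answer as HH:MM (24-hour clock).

17:24

February 12, 2027 does not fall between 14 March and 20 November, so daylight saving is not in effect and Zelvand Standard Time is at UTC−00:30.
03:54 Zelvand Standard Time + 0h30m = 04:24 UTC.
1 September 2026 is a Tuesday, so the first Sunday is September 6 and the fourth is September 27.
1 February 2027 is a Monday, so the first Sunday is February 7.
At the standard offset (UTC−11:00), 04:24 UTC − 11h = 17:24 Iral Administrative Region standard time (rolling into the previous day, 11 February 2027).
The standard-time date in Iral Administrative Region, February 11, 2027, does not fall between 27 September 2026 and 7 February 2027, so daylight saving is not in effect and Iral Administrative Region is at UTC−11:00.
04:24 UTC − 11h = 17:24 Iral Administrative Region (rolling into the previous day, 11 February 2027).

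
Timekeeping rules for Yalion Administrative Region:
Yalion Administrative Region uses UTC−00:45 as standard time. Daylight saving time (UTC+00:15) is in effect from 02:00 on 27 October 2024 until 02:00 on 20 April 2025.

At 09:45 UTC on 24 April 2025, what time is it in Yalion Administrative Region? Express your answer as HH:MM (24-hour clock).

09:00

At the standard offset (UTC−00:45), 09:45 UTC − 0h45m = 09:00 Yalion Administrative Region standard time.
The standard-time date in Yalion Administrative Region, 24 April 2025, is outside the daylight-saving period (27 October 2024 – 20 April 2025), so Yalion Administrative Region is on standard time, UTC−00:45.
09:45 UTC − 0h45m = 09:00 local.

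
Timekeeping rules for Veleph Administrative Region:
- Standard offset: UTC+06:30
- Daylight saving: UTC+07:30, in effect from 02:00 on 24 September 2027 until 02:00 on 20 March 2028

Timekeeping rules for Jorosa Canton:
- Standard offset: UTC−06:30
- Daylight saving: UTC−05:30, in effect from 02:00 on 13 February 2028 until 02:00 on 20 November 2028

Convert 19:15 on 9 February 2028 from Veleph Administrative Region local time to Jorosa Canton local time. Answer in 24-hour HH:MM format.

05:15

9 February 2028 falls between 24 September 2027 and 20 March 2028, so daylight saving is in effect and Veleph Administrative Region is at UTC+07:30.
19:15 Veleph Administrative Region − 7h30m = 11:45 UTC.
At the standard offset (UTC−06:30), 11:45 UTC − 6h30m = 05:15 Jorosa Canton standard time.
Daylight saving runs 13 February – 20 November; the standard-time date in Jorosa Canton, 9 February 2028, is outside that window, so Jorosa Canton is on standard time at UTC−06:30.
11:45 UTC − 6h30m = 05:15 Jorosa Canton.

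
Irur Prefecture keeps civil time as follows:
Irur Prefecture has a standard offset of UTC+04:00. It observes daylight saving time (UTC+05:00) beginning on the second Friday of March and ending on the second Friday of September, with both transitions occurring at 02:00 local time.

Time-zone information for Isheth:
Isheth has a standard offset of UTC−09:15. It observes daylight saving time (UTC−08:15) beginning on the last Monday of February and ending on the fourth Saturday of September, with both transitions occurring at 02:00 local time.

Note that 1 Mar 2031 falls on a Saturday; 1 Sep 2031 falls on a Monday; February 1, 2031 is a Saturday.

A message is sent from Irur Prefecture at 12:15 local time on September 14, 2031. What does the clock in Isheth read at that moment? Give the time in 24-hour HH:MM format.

1 March 2031 is a Saturday, so the first Friday is March 7 and the second is March 14.
1 September 2031 is a Monday, so the first Friday is September 5 and the second is September 12.
September 14, 2031 does not fall between 14 March and 12 September, so daylight saving is not in effect and Irur Prefecture is at UTC+04:00.
12:15 Irur Prefecture − 4h = 08:15 UTC.
1 February 2031 is a Saturday, so Mondays fall on 3, 10, 17, 24; the last is February 24.
1 September 2031 is a Monday, so the first Saturday is September 6 and the fourth is September 27.
At the standard offset (UTC−09:15), 08:15 UTC − 9h15m = 23:00 Isheth standard time (rolling into the previous day, 13 September 2031).
The standard-time date in Isheth, September 13, 2031, lies within the daylight-saving period (24 February – 27 September), so Isheth is on daylight time, UTC−08:15.
08:15 UTC − 8h15m = 00:00 Isheth.

00:00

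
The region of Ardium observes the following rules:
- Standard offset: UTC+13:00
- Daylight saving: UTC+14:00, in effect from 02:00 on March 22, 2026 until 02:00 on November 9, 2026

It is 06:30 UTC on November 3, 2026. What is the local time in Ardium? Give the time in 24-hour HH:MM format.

20:30

At the standard offset (UTC+13:00), 06:30 UTC + 13h = 19:30 Ardium standard time.
The standard-time date in Ardium, November 3, 2026, lies within the daylight-saving period (22 March – 9 November), so Ardium is on daylight time, UTC+14:00.
06:30 UTC + 14h = 20:30 local.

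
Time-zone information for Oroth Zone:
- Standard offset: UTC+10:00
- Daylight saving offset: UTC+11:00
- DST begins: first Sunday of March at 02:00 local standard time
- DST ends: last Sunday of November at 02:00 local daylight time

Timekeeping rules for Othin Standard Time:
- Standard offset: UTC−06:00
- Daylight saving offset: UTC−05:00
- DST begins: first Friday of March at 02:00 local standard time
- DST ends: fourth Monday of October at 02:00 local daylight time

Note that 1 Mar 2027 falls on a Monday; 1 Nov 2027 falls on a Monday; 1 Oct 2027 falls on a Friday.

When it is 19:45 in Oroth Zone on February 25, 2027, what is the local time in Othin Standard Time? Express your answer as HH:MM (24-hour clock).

1 March 2027 is a Monday, so the first Sunday is March 7.
1 November 2027 is a Monday, so Sundays fall on 7, 14, 21, 28; the last is November 28.
February 25, 2027 does not fall between 7 March and 28 November, so daylight saving is not in effect and Oroth Zone is at UTC+10:00.
19:45 Oroth Zone − 10h = 09:45 UTC.
1 March 2027 is a Monday, so the first Friday is March 5.
1 October 2027 is a Friday, so the first Monday is October 4 and the fourth is October 25.
At the standard offset (UTC−06:00), 09:45 UTC − 6h = 03:45 Othin Standard Time standard time.
The standard-time date in Othin Standard Time, February 25, 2027, is outside the daylight-saving period (5 March – 25 October), so Othin Standard Time is on standard time, UTC−06:00.
09:45 UTC − 6h = 03:45 Othin Standard Time.

03:45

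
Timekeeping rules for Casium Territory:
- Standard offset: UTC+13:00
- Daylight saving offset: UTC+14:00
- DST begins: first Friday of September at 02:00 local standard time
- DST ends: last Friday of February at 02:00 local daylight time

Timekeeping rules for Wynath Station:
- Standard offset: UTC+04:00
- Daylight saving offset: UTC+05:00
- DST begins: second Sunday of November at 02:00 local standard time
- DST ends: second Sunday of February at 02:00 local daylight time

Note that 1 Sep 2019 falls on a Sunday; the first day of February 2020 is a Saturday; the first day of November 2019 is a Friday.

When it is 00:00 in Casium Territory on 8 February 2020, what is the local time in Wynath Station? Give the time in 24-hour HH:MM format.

15:00

1 September 2019 is a Sunday, so the first Friday is September 6.
1 February 2020 is a Saturday, so Fridays fall on 7, 14, 21, 28; the last is February 28.
8 February 2020 lies within the daylight-saving period (6 September 2019 – 28 February 2020), so Casium Territory is on daylight time, UTC+14:00.
00:00 Casium Territory − 14h = 10:00 UTC (rolling into the previous day, 7 February 2020).
1 November 2019 is a Friday, so the first Sunday is November 3 and the second is November 10.
1 February 2020 is a Saturday, so the first Sunday is February 2 and the second is February 9.
At the standard offset (UTC+04:00), 10:00 UTC + 4h = 14:00 Wynath Station standard time.
The standard-time date in Wynath Station, 7 February 2020, lies within the daylight-saving period (10 November 2019 – 9 February 2020), so Wynath Station is on daylight time, UTC+05:00.
10:00 UTC + 5h = 15:00 Wynath Station.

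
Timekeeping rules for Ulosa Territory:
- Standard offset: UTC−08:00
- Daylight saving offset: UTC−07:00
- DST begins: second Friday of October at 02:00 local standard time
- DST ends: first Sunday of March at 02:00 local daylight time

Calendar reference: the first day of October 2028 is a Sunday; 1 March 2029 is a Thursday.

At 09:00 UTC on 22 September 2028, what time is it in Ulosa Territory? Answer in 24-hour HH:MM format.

01:00

1 October 2028 is a Sunday, so the first Friday is October 6 and the second is October 13.
1 March 2029 is a Thursday, so the first Sunday is March 4.
At the standard offset (UTC−08:00), 09:00 UTC − 8h = 01:00 Ulosa Territory standard time.
The standard-time date in Ulosa Territory, 22 September 2028, does not fall between 13 October 2028 and 4 March 2029, so daylight saving is not in effect and Ulosa Territory is at UTC−08:00.
09:00 UTC − 8h = 01:00 local.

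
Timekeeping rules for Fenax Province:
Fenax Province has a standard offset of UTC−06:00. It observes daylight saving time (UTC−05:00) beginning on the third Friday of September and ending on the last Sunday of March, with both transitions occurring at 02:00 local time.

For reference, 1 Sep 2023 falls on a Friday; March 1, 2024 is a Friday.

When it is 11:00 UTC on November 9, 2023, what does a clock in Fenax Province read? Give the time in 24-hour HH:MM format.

06:00

1 September 2023 is a Friday, so the first Friday is September 1 and the third is September 15.
1 March 2024 is a Friday, so Sundays fall on 3, 10, 17, 24, 31; the last is March 31.
At the standard offset (UTC−06:00), 11:00 UTC − 6h = 05:00 Fenax Province standard time.
The standard-time date in Fenax Province, November 9, 2023, falls between 15 September 2023 and 31 March 2024, so daylight saving is in effect and Fenax Province is at UTC−05:00.
11:00 UTC − 5h = 06:00 local.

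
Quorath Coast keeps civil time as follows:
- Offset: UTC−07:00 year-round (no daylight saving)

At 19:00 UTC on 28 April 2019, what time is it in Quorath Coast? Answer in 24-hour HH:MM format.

12:00

Quorath Coast stays on UTC−07:00 all year.
19:00 UTC − 7h = 12:00 local.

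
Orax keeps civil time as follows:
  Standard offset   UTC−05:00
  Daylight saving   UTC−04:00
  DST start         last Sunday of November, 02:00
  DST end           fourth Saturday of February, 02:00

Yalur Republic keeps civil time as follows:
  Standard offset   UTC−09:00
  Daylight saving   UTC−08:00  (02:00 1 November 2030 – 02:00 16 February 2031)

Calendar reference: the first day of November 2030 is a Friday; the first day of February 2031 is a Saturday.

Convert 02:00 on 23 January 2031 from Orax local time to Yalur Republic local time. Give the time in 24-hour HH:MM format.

22:00

1 November 2030 is a Friday, so Sundays fall on 3, 10, 17, 24; the last is November 24.
1 February 2031 is a Saturday, so the first Saturday is February 1 and the fourth is February 22.
23 January 2031 lies within the daylight-saving period (24 November 2030 – 22 February 2031), so Orax is on daylight time, UTC−04:00.
02:00 Orax + 4h = 06:00 UTC.
At the standard offset (UTC−09:00), 06:00 UTC − 9h = 21:00 Yalur Republic standard time (rolling into the previous day, 22 January 2031).
The standard-time date in Yalur Republic, 22 January 2031, lies within the daylight-saving period (1 November 2030 – 16 February 2031), so Yalur Republic is on daylight time, UTC−08:00.
06:00 UTC − 8h = 22:00 Yalur Republic (rolling into the previous day, 22 January 2031).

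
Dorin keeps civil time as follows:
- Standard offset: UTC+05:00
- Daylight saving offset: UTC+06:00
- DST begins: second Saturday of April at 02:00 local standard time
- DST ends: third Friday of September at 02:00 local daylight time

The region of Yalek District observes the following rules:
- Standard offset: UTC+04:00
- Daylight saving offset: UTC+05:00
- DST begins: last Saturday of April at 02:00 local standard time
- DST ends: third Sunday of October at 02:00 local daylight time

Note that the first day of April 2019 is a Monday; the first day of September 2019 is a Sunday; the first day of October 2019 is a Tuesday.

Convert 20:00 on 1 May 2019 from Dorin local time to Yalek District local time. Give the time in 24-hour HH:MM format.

19:00

1 April 2019 is a Monday, so the first Saturday is April 6 and the second is April 13.
1 September 2019 is a Sunday, so the first Friday is September 6 and the third is September 20.
Daylight saving runs 13 April – 20 September; 1 May 2019 is inside that window, so Dorin is at UTC+06:00.
20:00 Dorin − 6h = 14:00 UTC.
1 April 2019 is a Monday, so Saturdays fall on 6, 13, 20, 27; the last is April 27.
1 October 2019 is a Tuesday, so the first Sunday is October 6 and the third is October 20.
At the standard offset (UTC+04:00), 14:00 UTC + 4h = 18:00 Yalek District standard time.
The standard-time date in Yalek District, 1 May 2019, falls between 27 April and 20 October, so daylight saving is in effect and Yalek District is at UTC+05:00.
14:00 UTC + 5h = 19:00 Yalek District.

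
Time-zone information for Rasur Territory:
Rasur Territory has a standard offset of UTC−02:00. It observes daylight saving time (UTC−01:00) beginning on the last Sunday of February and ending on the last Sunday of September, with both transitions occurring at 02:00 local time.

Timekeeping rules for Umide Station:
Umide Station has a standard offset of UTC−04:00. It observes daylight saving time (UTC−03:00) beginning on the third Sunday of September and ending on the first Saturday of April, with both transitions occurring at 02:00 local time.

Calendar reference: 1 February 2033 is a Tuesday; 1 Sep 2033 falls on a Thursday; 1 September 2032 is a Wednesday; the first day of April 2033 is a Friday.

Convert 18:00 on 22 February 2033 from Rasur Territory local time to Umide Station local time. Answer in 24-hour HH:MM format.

17:00

1 February 2033 is a Tuesday, so Sundays fall on 6, 13, 20, 27; the last is February 27.
1 September 2033 is a Thursday, so Sundays fall on 4, 11, 18, 25; the last is September 25.
22 February 2033 is outside the daylight-saving period (27 February – 25 September), so Rasur Territory is on standard time, UTC−02:00.
18:00 Rasur Territory + 2h = 20:00 UTC.
1 September 2032 is a Wednesday, so the first Sunday is September 5 and the third is September 19.
1 April 2033 is a Friday, so the first Saturday is April 2.
At the standard offset (UTC−04:00), 20:00 UTC − 4h = 16:00 Umide Station standard time.
The standard-time date in Umide Station, 22 February 2033, lies within the daylight-saving period (19 September 2032 – 2 April 2033), so Umide Station is on daylight time, UTC−03:00.
20:00 UTC − 3h = 17:00 Umide Station.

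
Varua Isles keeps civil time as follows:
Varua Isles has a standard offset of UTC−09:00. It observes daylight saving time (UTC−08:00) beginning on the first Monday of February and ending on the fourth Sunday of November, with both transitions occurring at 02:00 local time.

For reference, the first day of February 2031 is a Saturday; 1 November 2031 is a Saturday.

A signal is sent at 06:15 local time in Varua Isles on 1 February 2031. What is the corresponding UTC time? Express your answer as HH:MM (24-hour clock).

1 February 2031 is a Saturday, so the first Monday is February 3.
1 November 2031 is a Saturday, so the first Sunday is November 2 and the fourth is November 23.
Daylight saving runs 3 February – 23 November; 1 February 2031 is outside that window, so Varua Isles is on standard time at UTC−09:00.
06:15 local + 9h = 15:15 UTC.

15:15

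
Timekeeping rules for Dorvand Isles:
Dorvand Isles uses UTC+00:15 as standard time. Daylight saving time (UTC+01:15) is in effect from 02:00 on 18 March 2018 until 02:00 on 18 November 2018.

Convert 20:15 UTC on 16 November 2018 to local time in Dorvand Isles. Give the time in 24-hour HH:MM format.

21:30

At the standard offset (UTC+00:15), 20:15 UTC + 0h15m = 20:30 Dorvand Isles standard time.
The standard-time date in Dorvand Isles, 16 November 2018, lies within the daylight-saving period (18 March – 18 November), so Dorvand Isles is on daylight time, UTC+01:15.
20:15 UTC + 1h15m = 21:30 local.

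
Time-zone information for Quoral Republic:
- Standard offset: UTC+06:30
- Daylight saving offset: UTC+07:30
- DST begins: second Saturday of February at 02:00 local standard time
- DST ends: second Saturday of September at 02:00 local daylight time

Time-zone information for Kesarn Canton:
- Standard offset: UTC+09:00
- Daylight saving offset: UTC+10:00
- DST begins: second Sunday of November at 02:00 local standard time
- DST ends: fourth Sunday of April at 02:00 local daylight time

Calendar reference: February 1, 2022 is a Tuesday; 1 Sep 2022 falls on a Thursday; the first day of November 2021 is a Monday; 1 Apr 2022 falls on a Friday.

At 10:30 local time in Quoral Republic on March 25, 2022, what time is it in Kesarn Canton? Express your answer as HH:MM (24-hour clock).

1 February 2022 is a Tuesday, so the first Saturday is February 5 and the second is February 12.
1 September 2022 is a Thursday, so the first Saturday is September 3 and the second is September 10.
Daylight saving runs 12 February – 10 September; March 25, 2022 is inside that window, so Quoral Republic is at UTC+07:30.
10:30 Quoral Republic − 7h30m = 03:00 UTC.
1 November 2021 is a Monday, so the first Sunday is November 7 and the second is November 14.
1 April 2022 is a Friday, so the first Sunday is April 3 and the fourth is April 24.
At the standard offset (UTC+09:00), 03:00 UTC + 9h = 12:00 Kesarn Canton standard time.
The standard-time date in Kesarn Canton, March 25, 2022, lies within the daylight-saving period (14 November 2021 – 24 April 2022), so Kesarn Canton is on daylight time, UTC+10:00.
03:00 UTC + 10h = 13:00 Kesarn Canton.

13:00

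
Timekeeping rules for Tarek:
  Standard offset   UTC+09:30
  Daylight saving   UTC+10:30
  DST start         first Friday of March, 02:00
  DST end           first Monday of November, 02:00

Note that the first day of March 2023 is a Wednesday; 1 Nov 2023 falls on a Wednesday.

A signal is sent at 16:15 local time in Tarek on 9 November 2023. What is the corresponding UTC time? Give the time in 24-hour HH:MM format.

06:45

1 March 2023 is a Wednesday, so the first Friday is March 3.
1 November 2023 is a Wednesday, so the first Monday is November 6.
9 November 2023 does not fall between 3 March and 6 November, so daylight saving is not in effect and Tarek is at UTC+09:30.
16:15 local − 9h30m = 06:45 UTC.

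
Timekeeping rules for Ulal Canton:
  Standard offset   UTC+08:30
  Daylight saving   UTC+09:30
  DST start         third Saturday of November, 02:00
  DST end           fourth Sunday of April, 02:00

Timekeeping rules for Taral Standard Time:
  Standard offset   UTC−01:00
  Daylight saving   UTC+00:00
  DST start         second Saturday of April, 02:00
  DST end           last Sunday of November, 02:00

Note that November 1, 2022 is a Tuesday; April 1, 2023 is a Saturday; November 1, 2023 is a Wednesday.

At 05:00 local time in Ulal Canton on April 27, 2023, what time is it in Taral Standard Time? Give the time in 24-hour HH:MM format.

1 November 2022 is a Tuesday, so the first Saturday is November 5 and the third is November 19.
1 April 2023 is a Saturday, so the first Sunday is April 2 and the fourth is April 23.
Daylight saving runs 19 November 2022 – 23 April 2023; April 27, 2023 is outside that window, so Ulal Canton is on standard time at UTC+08:30.
05:00 Ulal Canton − 8h30m = 20:30 UTC (rolling into the previous day, 26 April 2023).
1 April 2023 is a Saturday, so the first Saturday is April 1 and the second is April 8.
1 November 2023 is a Wednesday, so Sundays fall on 5, 12, 19, 26; the last is November 26.
At the standard offset (UTC−01:00), 20:30 UTC − 1h = 19:30 Taral Standard Time standard time.
The standard-time date in Taral Standard Time, April 26, 2023, falls between 8 April and 26 November, so daylight saving is in effect and Taral Standard Time is at UTC+00:00.
20:30 UTC + 0h = 20:30 Taral Standard Time.

20:30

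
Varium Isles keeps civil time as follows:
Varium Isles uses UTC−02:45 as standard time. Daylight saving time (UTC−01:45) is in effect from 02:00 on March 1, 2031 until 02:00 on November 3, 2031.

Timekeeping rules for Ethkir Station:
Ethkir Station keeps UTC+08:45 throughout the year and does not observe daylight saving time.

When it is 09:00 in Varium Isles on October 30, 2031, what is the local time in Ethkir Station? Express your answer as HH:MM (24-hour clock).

19:30

October 30, 2031 falls between 1 March and 3 November, so daylight saving is in effect and Varium Isles is at UTC−01:45.
09:00 Varium Isles + 1h45m = 10:45 UTC.
Ethkir Station stays on UTC+08:45 all year.
10:45 UTC + 8h45m = 19:30 Ethkir Station.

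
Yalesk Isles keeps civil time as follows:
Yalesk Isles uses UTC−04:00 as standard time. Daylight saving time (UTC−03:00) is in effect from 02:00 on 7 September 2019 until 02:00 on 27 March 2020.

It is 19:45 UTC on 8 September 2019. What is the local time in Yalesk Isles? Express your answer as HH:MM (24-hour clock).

16:45

At the standard offset (UTC−04:00), 19:45 UTC − 4h = 15:45 Yalesk Isles standard time.
The standard-time date in Yalesk Isles, 8 September 2019, falls between 7 September 2019 and 27 March 2020, so daylight saving is in effect and Yalesk Isles is at UTC−03:00.
19:45 UTC − 3h = 16:45 local.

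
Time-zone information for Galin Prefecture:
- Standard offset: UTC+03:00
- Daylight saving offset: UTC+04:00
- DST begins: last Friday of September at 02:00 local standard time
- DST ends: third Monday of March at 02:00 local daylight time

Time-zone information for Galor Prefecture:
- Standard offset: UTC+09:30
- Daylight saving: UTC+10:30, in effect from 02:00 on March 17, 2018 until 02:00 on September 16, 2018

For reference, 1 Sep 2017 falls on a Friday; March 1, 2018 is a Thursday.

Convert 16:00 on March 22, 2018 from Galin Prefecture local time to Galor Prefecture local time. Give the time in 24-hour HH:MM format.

1 September 2017 is a Friday, so Fridays fall on 1, 8, 15, 22, 29; the last is September 29.
1 March 2018 is a Thursday, so the first Monday is March 5 and the third is March 19.
Daylight saving runs 29 September 2017 – 19 March 2018; March 22, 2018 is outside that window, so Galin Prefecture is on standard time at UTC+03:00.
16:00 Galin Prefecture − 3h = 13:00 UTC.
At the standard offset (UTC+09:30), 13:00 UTC + 9h30m = 22:30 Galor Prefecture standard time.
Daylight saving runs 17 March – 16 September; the standard-time date in Galor Prefecture, March 22, 2018, is inside that window, so Galor Prefecture is at UTC+10:30.
13:00 UTC + 10h30m = 23:30 Galor Prefecture.

23:30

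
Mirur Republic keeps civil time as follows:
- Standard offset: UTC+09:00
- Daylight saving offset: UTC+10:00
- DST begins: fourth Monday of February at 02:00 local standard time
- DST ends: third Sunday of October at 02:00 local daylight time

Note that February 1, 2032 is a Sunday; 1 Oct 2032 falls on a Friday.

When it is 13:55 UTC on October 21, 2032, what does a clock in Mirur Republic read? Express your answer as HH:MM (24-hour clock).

1 February 2032 is a Sunday, so the first Monday is February 2 and the fourth is February 23.
1 October 2032 is a Friday, so the first Sunday is October 3 and the third is October 17.
At the standard offset (UTC+09:00), 13:55 UTC + 9h = 22:55 Mirur Republic standard time.
The standard-time date in Mirur Republic, October 21, 2032, is outside the daylight-saving period (23 February – 17 October), so Mirur Republic is on standard time, UTC+09:00.
13:55 UTC + 9h = 22:55 local.

22:55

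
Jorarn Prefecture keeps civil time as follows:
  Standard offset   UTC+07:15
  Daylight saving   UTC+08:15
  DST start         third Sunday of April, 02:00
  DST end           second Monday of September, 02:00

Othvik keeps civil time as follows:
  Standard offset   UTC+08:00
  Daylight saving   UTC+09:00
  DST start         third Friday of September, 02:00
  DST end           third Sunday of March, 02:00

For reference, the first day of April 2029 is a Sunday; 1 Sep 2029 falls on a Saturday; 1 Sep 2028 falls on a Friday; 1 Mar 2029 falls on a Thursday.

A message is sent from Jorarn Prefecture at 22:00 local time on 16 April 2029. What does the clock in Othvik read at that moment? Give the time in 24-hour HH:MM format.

21:45

1 April 2029 is a Sunday, so the first Sunday is April 1 and the third is April 15.
1 September 2029 is a Saturday, so the first Monday is September 3 and the second is September 10.
16 April 2029 lies within the daylight-saving period (15 April – 10 September), so Jorarn Prefecture is on daylight time, UTC+08:15.
22:00 Jorarn Prefecture − 8h15m = 13:45 UTC.
1 September 2028 is a Friday, so the first Friday is September 1 and the third is September 15.
1 March 2029 is a Thursday, so the first Sunday is March 4 and the third is March 18.
At the standard offset (UTC+08:00), 13:45 UTC + 8h = 21:45 Othvik standard time.
The standard-time date in Othvik, 16 April 2029, is outside the daylight-saving period (15 September 2028 – 18 March 2029), so Othvik is on standard time, UTC+08:00.
13:45 UTC + 8h = 21:45 Othvik.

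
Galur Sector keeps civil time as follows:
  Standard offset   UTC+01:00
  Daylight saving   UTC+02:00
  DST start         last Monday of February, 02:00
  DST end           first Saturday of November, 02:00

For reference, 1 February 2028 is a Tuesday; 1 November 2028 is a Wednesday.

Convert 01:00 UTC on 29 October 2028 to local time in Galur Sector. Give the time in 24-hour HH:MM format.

1 February 2028 is a Tuesday, so Mondays fall on 7, 14, 21, 28; the last is February 28.
1 November 2028 is a Wednesday, so the first Saturday is November 4.
At the standard offset (UTC+01:00), 01:00 UTC + 1h = 02:00 Galur Sector standard time.
The standard-time date in Galur Sector, 29 October 2028, falls between 28 February and 4 November, so daylight saving is in effect and Galur Sector is at UTC+02:00.
01:00 UTC + 2h = 03:00 local.

03:00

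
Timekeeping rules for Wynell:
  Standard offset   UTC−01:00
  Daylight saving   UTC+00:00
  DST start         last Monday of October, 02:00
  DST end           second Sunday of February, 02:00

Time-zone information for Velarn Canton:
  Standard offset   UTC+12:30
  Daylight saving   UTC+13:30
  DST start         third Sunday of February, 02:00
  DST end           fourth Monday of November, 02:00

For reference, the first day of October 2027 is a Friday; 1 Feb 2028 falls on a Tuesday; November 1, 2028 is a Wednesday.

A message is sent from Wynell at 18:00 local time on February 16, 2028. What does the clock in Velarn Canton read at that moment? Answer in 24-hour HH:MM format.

07:30

1 October 2027 is a Friday, so Mondays fall on 4, 11, 18, 25; the last is October 25.
1 February 2028 is a Tuesday, so the first Sunday is February 6 and the second is February 13.
Daylight saving runs 25 October 2027 – 13 February 2028; February 16, 2028 is outside that window, so Wynell is on standard time at UTC−01:00.
18:00 Wynell + 1h = 19:00 UTC.
1 February 2028 is a Tuesday, so the first Sunday is February 6 and the third is February 20.
1 November 2028 is a Wednesday, so the first Monday is November 6 and the fourth is November 27.
At the standard offset (UTC+12:30), 19:00 UTC + 12h30m = 07:30 Velarn Canton standard time (rolling into the next day, 17 February 2028).
Daylight saving runs 20 February – 27 November; the standard-time date in Velarn Canton, February 17, 2028, is outside that window, so Velarn Canton is on standard time at UTC+12:30.
19:00 UTC + 12h30m = 07:30 Velarn Canton (rolling into the next day, 17 February 2028).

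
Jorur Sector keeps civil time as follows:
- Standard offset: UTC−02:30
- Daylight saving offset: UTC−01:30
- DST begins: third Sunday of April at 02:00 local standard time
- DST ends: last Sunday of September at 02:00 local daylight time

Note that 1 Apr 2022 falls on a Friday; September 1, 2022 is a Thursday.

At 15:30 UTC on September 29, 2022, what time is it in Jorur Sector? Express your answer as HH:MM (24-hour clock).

13:00

1 April 2022 is a Friday, so the first Sunday is April 3 and the third is April 17.
1 September 2022 is a Thursday, so Sundays fall on 4, 11, 18, 25; the last is September 25.
At the standard offset (UTC−02:30), 15:30 UTC − 2h30m = 13:00 Jorur Sector standard time.
The standard-time date in Jorur Sector, September 29, 2022, is outside the daylight-saving period (17 April – 25 September), so Jorur Sector is on standard time, UTC−02:30.
15:30 UTC − 2h30m = 13:00 local.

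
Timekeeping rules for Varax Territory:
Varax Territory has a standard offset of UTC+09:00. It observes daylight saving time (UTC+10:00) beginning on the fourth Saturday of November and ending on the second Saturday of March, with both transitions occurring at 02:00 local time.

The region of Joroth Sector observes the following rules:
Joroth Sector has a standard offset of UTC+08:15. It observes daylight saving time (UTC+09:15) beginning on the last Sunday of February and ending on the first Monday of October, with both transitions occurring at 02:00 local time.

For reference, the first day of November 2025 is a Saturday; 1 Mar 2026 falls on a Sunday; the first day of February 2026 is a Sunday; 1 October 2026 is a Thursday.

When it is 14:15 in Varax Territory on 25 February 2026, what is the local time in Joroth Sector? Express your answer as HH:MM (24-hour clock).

1 November 2025 is a Saturday, so the first Saturday is November 1 and the fourth is November 22.
1 March 2026 is a Sunday, so the first Saturday is March 7 and the second is March 14.
Daylight saving runs 22 November 2025 – 14 March 2026; 25 February 2026 is inside that window, so Varax Territory is at UTC+10:00.
14:15 Varax Territory − 10h = 04:15 UTC.
1 February 2026 is a Sunday, so Sundays fall on 1, 8, 15, 22; the last is February 22.
1 October 2026 is a Thursday, so the first Monday is October 5.
At the standard offset (UTC+08:15), 04:15 UTC + 8h15m = 12:30 Joroth Sector standard time.
The standard-time date in Joroth Sector, 25 February 2026, falls between 22 February and 5 October, so daylight saving is in effect and Joroth Sector is at UTC+09:15.
04:15 UTC + 9h15m = 13:30 Joroth Sector.

13:30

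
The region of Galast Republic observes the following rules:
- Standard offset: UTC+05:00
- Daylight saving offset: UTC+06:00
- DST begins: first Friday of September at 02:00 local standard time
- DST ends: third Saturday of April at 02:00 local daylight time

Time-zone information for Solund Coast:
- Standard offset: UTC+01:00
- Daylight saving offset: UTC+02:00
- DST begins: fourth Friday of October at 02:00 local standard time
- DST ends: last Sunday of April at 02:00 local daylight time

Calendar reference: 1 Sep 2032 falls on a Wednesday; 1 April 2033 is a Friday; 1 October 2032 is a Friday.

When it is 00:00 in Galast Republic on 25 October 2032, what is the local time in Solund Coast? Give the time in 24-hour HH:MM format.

20:00

1 September 2032 is a Wednesday, so the first Friday is September 3.
1 April 2033 is a Friday, so the first Saturday is April 2 and the third is April 16.
25 October 2032 lies within the daylight-saving period (3 September 2032 – 16 April 2033), so Galast Republic is on daylight time, UTC+06:00.
00:00 Galast Republic − 6h = 18:00 UTC (rolling into the previous day, 24 October 2032).
1 October 2032 is a Friday, so the first Friday is October 1 and the fourth is October 22.
1 April 2033 is a Friday, so Sundays fall on 3, 10, 17, 24; the last is April 24.
At the standard offset (UTC+01:00), 18:00 UTC + 1h = 19:00 Solund Coast standard time.
The standard-time date in Solund Coast, 24 October 2032, lies within the daylight-saving period (22 October 2032 – 24 April 2033), so Solund Coast is on daylight time, UTC+02:00.
18:00 UTC + 2h = 20:00 Solund Coast.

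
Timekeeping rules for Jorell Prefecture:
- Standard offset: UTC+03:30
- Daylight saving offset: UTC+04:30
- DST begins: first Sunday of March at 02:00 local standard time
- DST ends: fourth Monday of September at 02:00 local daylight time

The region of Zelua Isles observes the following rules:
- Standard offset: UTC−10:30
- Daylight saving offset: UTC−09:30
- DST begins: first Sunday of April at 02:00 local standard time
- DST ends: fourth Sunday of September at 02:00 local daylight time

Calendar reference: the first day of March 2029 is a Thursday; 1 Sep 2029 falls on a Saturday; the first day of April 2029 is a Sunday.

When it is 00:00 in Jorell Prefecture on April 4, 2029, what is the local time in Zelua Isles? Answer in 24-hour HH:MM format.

1 March 2029 is a Thursday, so the first Sunday is March 4.
1 September 2029 is a Saturday, so the first Monday is September 3 and the fourth is September 24.
April 4, 2029 lies within the daylight-saving period (4 March – 24 September), so Jorell Prefecture is on daylight time, UTC+04:30.
00:00 Jorell Prefecture − 4h30m = 19:30 UTC (rolling into the previous day, 3 April 2029).
1 April 2029 is a Sunday, so the first Sunday is April 1.
1 September 2029 is a Saturday, so the first Sunday is September 2 and the fourth is September 23.
At the standard offset (UTC−10:30), 19:30 UTC − 10h30m = 09:00 Zelua Isles standard time.
The standard-time date in Zelua Isles, April 3, 2029, lies within the daylight-saving period (1 April – 23 September), so Zelua Isles is on daylight time, UTC−09:30.
19:30 UTC − 9h30m = 10:00 Zelua Isles.

10:00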